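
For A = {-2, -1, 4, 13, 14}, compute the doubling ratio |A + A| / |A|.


|A| = 5.
Compute A + A by enumerating all 25 pairs.
A + A = {-4, -3, -2, 2, 3, 8, 11, 12, 13, 17, 18, 26, 27, 28}, so |A + A| = 14.
K = |A + A| / |A| = 14/5 (already in lowest terms) ≈ 2.8000.
Reference: AP of size 5 gives K = 9/5 ≈ 1.8000; a fully generic set of size 5 gives K ≈ 3.0000.

|A| = 5, |A + A| = 14, K = 14/5.


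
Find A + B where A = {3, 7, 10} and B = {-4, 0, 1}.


A + B = {a + b : a ∈ A, b ∈ B}.
Enumerate all |A|·|B| = 3·3 = 9 pairs (a, b) and collect distinct sums.
a = 3: 3+-4=-1, 3+0=3, 3+1=4
a = 7: 7+-4=3, 7+0=7, 7+1=8
a = 10: 10+-4=6, 10+0=10, 10+1=11
Collecting distinct sums: A + B = {-1, 3, 4, 6, 7, 8, 10, 11}
|A + B| = 8

A + B = {-1, 3, 4, 6, 7, 8, 10, 11}


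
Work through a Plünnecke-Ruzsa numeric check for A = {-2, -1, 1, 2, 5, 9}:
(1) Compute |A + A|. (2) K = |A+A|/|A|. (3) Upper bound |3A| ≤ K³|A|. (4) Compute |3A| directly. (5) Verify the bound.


|A| = 6.
Step 1: Compute A + A by enumerating all 36 pairs.
A + A = {-4, -3, -2, -1, 0, 1, 2, 3, 4, 6, 7, 8, 10, 11, 14, 18}, so |A + A| = 16.
Step 2: Doubling constant K = |A + A|/|A| = 16/6 = 16/6 ≈ 2.6667.
Step 3: Plünnecke-Ruzsa gives |3A| ≤ K³·|A| = (2.6667)³ · 6 ≈ 113.7778.
Step 4: Compute 3A = A + A + A directly by enumerating all triples (a,b,c) ∈ A³; |3A| = 27.
Step 5: Check 27 ≤ 113.7778? Yes ✓.

K = 16/6, Plünnecke-Ruzsa bound K³|A| ≈ 113.7778, |3A| = 27, inequality holds.


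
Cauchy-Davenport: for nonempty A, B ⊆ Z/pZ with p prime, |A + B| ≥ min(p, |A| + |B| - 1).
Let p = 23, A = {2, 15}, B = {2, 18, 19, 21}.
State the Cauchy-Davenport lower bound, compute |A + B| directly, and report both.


Cauchy-Davenport: |A + B| ≥ min(p, |A| + |B| - 1) for A, B nonempty in Z/pZ.
|A| = 2, |B| = 4, p = 23.
CD lower bound = min(23, 2 + 4 - 1) = min(23, 5) = 5.
Compute A + B mod 23 directly:
a = 2: 2+2=4, 2+18=20, 2+19=21, 2+21=0
a = 15: 15+2=17, 15+18=10, 15+19=11, 15+21=13
A + B = {0, 4, 10, 11, 13, 17, 20, 21}, so |A + B| = 8.
Verify: 8 ≥ 5? Yes ✓.

CD lower bound = 5, actual |A + B| = 8.


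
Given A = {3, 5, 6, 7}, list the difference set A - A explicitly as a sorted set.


A - A = {a - a' : a, a' ∈ A}.
Compute a - a' for each ordered pair (a, a'):
a = 3: 3-3=0, 3-5=-2, 3-6=-3, 3-7=-4
a = 5: 5-3=2, 5-5=0, 5-6=-1, 5-7=-2
a = 6: 6-3=3, 6-5=1, 6-6=0, 6-7=-1
a = 7: 7-3=4, 7-5=2, 7-6=1, 7-7=0
Collecting distinct values (and noting 0 appears from a-a):
A - A = {-4, -3, -2, -1, 0, 1, 2, 3, 4}
|A - A| = 9

A - A = {-4, -3, -2, -1, 0, 1, 2, 3, 4}


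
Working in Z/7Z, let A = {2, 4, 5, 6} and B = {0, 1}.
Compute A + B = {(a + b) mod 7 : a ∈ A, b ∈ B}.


Work in Z/7Z: reduce every sum a + b modulo 7.
Enumerate all 8 pairs:
a = 2: 2+0=2, 2+1=3
a = 4: 4+0=4, 4+1=5
a = 5: 5+0=5, 5+1=6
a = 6: 6+0=6, 6+1=0
Distinct residues collected: {0, 2, 3, 4, 5, 6}
|A + B| = 6 (out of 7 total residues).

A + B = {0, 2, 3, 4, 5, 6}


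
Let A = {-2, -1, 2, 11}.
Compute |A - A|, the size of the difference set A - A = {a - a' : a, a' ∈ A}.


A - A = {a - a' : a, a' ∈ A}; |A| = 4.
Bounds: 2|A|-1 ≤ |A - A| ≤ |A|² - |A| + 1, i.e. 7 ≤ |A - A| ≤ 13.
Note: 0 ∈ A - A always (from a - a). The set is symmetric: if d ∈ A - A then -d ∈ A - A.
Enumerate nonzero differences d = a - a' with a > a' (then include -d):
Positive differences: {1, 3, 4, 9, 12, 13}
Full difference set: {0} ∪ (positive diffs) ∪ (negative diffs).
|A - A| = 1 + 2·6 = 13 (matches direct enumeration: 13).

|A - A| = 13


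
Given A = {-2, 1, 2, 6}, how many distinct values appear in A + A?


A + A = {a + a' : a, a' ∈ A}; |A| = 4.
General bounds: 2|A| - 1 ≤ |A + A| ≤ |A|(|A|+1)/2, i.e. 7 ≤ |A + A| ≤ 10.
Lower bound 2|A|-1 is attained iff A is an arithmetic progression.
Enumerate sums a + a' for a ≤ a' (symmetric, so this suffices):
a = -2: -2+-2=-4, -2+1=-1, -2+2=0, -2+6=4
a = 1: 1+1=2, 1+2=3, 1+6=7
a = 2: 2+2=4, 2+6=8
a = 6: 6+6=12
Distinct sums: {-4, -1, 0, 2, 3, 4, 7, 8, 12}
|A + A| = 9

|A + A| = 9


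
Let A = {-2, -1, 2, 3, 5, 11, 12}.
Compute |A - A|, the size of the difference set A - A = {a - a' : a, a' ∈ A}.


A - A = {a - a' : a, a' ∈ A}; |A| = 7.
Bounds: 2|A|-1 ≤ |A - A| ≤ |A|² - |A| + 1, i.e. 13 ≤ |A - A| ≤ 43.
Note: 0 ∈ A - A always (from a - a). The set is symmetric: if d ∈ A - A then -d ∈ A - A.
Enumerate nonzero differences d = a - a' with a > a' (then include -d):
Positive differences: {1, 2, 3, 4, 5, 6, 7, 8, 9, 10, 12, 13, 14}
Full difference set: {0} ∪ (positive diffs) ∪ (negative diffs).
|A - A| = 1 + 2·13 = 27 (matches direct enumeration: 27).

|A - A| = 27


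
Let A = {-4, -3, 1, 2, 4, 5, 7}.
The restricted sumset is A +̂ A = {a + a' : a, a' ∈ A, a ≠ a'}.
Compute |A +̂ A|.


Restricted sumset: A +̂ A = {a + a' : a ∈ A, a' ∈ A, a ≠ a'}.
Equivalently, take A + A and drop any sum 2a that is achievable ONLY as a + a for a ∈ A (i.e. sums representable only with equal summands).
Enumerate pairs (a, a') with a < a' (symmetric, so each unordered pair gives one sum; this covers all a ≠ a'):
  -4 + -3 = -7
  -4 + 1 = -3
  -4 + 2 = -2
  -4 + 4 = 0
  -4 + 5 = 1
  -4 + 7 = 3
  -3 + 1 = -2
  -3 + 2 = -1
  -3 + 4 = 1
  -3 + 5 = 2
  -3 + 7 = 4
  1 + 2 = 3
  1 + 4 = 5
  1 + 5 = 6
  1 + 7 = 8
  2 + 4 = 6
  2 + 5 = 7
  2 + 7 = 9
  4 + 5 = 9
  4 + 7 = 11
  5 + 7 = 12
Collected distinct sums: {-7, -3, -2, -1, 0, 1, 2, 3, 4, 5, 6, 7, 8, 9, 11, 12}
|A +̂ A| = 16
(Reference bound: |A +̂ A| ≥ 2|A| - 3 for |A| ≥ 2, with |A| = 7 giving ≥ 11.)

|A +̂ A| = 16


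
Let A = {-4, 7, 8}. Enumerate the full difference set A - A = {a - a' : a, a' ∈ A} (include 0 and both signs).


A - A = {a - a' : a, a' ∈ A}.
Compute a - a' for each ordered pair (a, a'):
a = -4: -4--4=0, -4-7=-11, -4-8=-12
a = 7: 7--4=11, 7-7=0, 7-8=-1
a = 8: 8--4=12, 8-7=1, 8-8=0
Collecting distinct values (and noting 0 appears from a-a):
A - A = {-12, -11, -1, 0, 1, 11, 12}
|A - A| = 7

A - A = {-12, -11, -1, 0, 1, 11, 12}


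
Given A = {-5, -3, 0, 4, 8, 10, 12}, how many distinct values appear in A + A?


A + A = {a + a' : a, a' ∈ A}; |A| = 7.
General bounds: 2|A| - 1 ≤ |A + A| ≤ |A|(|A|+1)/2, i.e. 13 ≤ |A + A| ≤ 28.
Lower bound 2|A|-1 is attained iff A is an arithmetic progression.
Enumerate sums a + a' for a ≤ a' (symmetric, so this suffices):
a = -5: -5+-5=-10, -5+-3=-8, -5+0=-5, -5+4=-1, -5+8=3, -5+10=5, -5+12=7
a = -3: -3+-3=-6, -3+0=-3, -3+4=1, -3+8=5, -3+10=7, -3+12=9
a = 0: 0+0=0, 0+4=4, 0+8=8, 0+10=10, 0+12=12
a = 4: 4+4=8, 4+8=12, 4+10=14, 4+12=16
a = 8: 8+8=16, 8+10=18, 8+12=20
a = 10: 10+10=20, 10+12=22
a = 12: 12+12=24
Distinct sums: {-10, -8, -6, -5, -3, -1, 0, 1, 3, 4, 5, 7, 8, 9, 10, 12, 14, 16, 18, 20, 22, 24}
|A + A| = 22

|A + A| = 22


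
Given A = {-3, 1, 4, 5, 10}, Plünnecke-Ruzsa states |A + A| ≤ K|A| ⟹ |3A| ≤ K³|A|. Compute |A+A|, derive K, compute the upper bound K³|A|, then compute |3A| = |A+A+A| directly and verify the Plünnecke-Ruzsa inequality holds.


|A| = 5.
Step 1: Compute A + A by enumerating all 25 pairs.
A + A = {-6, -2, 1, 2, 5, 6, 7, 8, 9, 10, 11, 14, 15, 20}, so |A + A| = 14.
Step 2: Doubling constant K = |A + A|/|A| = 14/5 = 14/5 ≈ 2.8000.
Step 3: Plünnecke-Ruzsa gives |3A| ≤ K³·|A| = (2.8000)³ · 5 ≈ 109.7600.
Step 4: Compute 3A = A + A + A directly by enumerating all triples (a,b,c) ∈ A³; |3A| = 27.
Step 5: Check 27 ≤ 109.7600? Yes ✓.

K = 14/5, Plünnecke-Ruzsa bound K³|A| ≈ 109.7600, |3A| = 27, inequality holds.


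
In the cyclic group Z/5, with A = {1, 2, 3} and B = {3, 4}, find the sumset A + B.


Work in Z/5Z: reduce every sum a + b modulo 5.
Enumerate all 6 pairs:
a = 1: 1+3=4, 1+4=0
a = 2: 2+3=0, 2+4=1
a = 3: 3+3=1, 3+4=2
Distinct residues collected: {0, 1, 2, 4}
|A + B| = 4 (out of 5 total residues).

A + B = {0, 1, 2, 4}


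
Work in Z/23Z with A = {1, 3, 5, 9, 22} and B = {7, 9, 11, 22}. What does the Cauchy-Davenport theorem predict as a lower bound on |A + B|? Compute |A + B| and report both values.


Cauchy-Davenport: |A + B| ≥ min(p, |A| + |B| - 1) for A, B nonempty in Z/pZ.
|A| = 5, |B| = 4, p = 23.
CD lower bound = min(23, 5 + 4 - 1) = min(23, 8) = 8.
Compute A + B mod 23 directly:
a = 1: 1+7=8, 1+9=10, 1+11=12, 1+22=0
a = 3: 3+7=10, 3+9=12, 3+11=14, 3+22=2
a = 5: 5+7=12, 5+9=14, 5+11=16, 5+22=4
a = 9: 9+7=16, 9+9=18, 9+11=20, 9+22=8
a = 22: 22+7=6, 22+9=8, 22+11=10, 22+22=21
A + B = {0, 2, 4, 6, 8, 10, 12, 14, 16, 18, 20, 21}, so |A + B| = 12.
Verify: 12 ≥ 8? Yes ✓.

CD lower bound = 8, actual |A + B| = 12.


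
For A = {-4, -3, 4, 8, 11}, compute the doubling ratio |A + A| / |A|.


|A| = 5.
Compute A + A by enumerating all 25 pairs.
A + A = {-8, -7, -6, 0, 1, 4, 5, 7, 8, 12, 15, 16, 19, 22}, so |A + A| = 14.
K = |A + A| / |A| = 14/5 (already in lowest terms) ≈ 2.8000.
Reference: AP of size 5 gives K = 9/5 ≈ 1.8000; a fully generic set of size 5 gives K ≈ 3.0000.

|A| = 5, |A + A| = 14, K = 14/5.


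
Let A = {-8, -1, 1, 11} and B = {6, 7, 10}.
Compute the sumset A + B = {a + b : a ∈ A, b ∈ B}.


A + B = {a + b : a ∈ A, b ∈ B}.
Enumerate all |A|·|B| = 4·3 = 12 pairs (a, b) and collect distinct sums.
a = -8: -8+6=-2, -8+7=-1, -8+10=2
a = -1: -1+6=5, -1+7=6, -1+10=9
a = 1: 1+6=7, 1+7=8, 1+10=11
a = 11: 11+6=17, 11+7=18, 11+10=21
Collecting distinct sums: A + B = {-2, -1, 2, 5, 6, 7, 8, 9, 11, 17, 18, 21}
|A + B| = 12

A + B = {-2, -1, 2, 5, 6, 7, 8, 9, 11, 17, 18, 21}


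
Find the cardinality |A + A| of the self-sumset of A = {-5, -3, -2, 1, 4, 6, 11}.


A + A = {a + a' : a, a' ∈ A}; |A| = 7.
General bounds: 2|A| - 1 ≤ |A + A| ≤ |A|(|A|+1)/2, i.e. 13 ≤ |A + A| ≤ 28.
Lower bound 2|A|-1 is attained iff A is an arithmetic progression.
Enumerate sums a + a' for a ≤ a' (symmetric, so this suffices):
a = -5: -5+-5=-10, -5+-3=-8, -5+-2=-7, -5+1=-4, -5+4=-1, -5+6=1, -5+11=6
a = -3: -3+-3=-6, -3+-2=-5, -3+1=-2, -3+4=1, -3+6=3, -3+11=8
a = -2: -2+-2=-4, -2+1=-1, -2+4=2, -2+6=4, -2+11=9
a = 1: 1+1=2, 1+4=5, 1+6=7, 1+11=12
a = 4: 4+4=8, 4+6=10, 4+11=15
a = 6: 6+6=12, 6+11=17
a = 11: 11+11=22
Distinct sums: {-10, -8, -7, -6, -5, -4, -2, -1, 1, 2, 3, 4, 5, 6, 7, 8, 9, 10, 12, 15, 17, 22}
|A + A| = 22

|A + A| = 22


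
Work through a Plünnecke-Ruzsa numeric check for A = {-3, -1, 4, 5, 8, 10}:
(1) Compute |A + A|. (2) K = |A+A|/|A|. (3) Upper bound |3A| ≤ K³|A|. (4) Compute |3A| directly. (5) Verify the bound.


|A| = 6.
Step 1: Compute A + A by enumerating all 36 pairs.
A + A = {-6, -4, -2, 1, 2, 3, 4, 5, 7, 8, 9, 10, 12, 13, 14, 15, 16, 18, 20}, so |A + A| = 19.
Step 2: Doubling constant K = |A + A|/|A| = 19/6 = 19/6 ≈ 3.1667.
Step 3: Plünnecke-Ruzsa gives |3A| ≤ K³·|A| = (3.1667)³ · 6 ≈ 190.5278.
Step 4: Compute 3A = A + A + A directly by enumerating all triples (a,b,c) ∈ A³; |3A| = 35.
Step 5: Check 35 ≤ 190.5278? Yes ✓.

K = 19/6, Plünnecke-Ruzsa bound K³|A| ≈ 190.5278, |3A| = 35, inequality holds.


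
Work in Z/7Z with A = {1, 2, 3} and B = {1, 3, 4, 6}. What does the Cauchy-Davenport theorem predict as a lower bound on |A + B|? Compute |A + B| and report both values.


Cauchy-Davenport: |A + B| ≥ min(p, |A| + |B| - 1) for A, B nonempty in Z/pZ.
|A| = 3, |B| = 4, p = 7.
CD lower bound = min(7, 3 + 4 - 1) = min(7, 6) = 6.
Compute A + B mod 7 directly:
a = 1: 1+1=2, 1+3=4, 1+4=5, 1+6=0
a = 2: 2+1=3, 2+3=5, 2+4=6, 2+6=1
a = 3: 3+1=4, 3+3=6, 3+4=0, 3+6=2
A + B = {0, 1, 2, 3, 4, 5, 6}, so |A + B| = 7.
Verify: 7 ≥ 6? Yes ✓.

CD lower bound = 6, actual |A + B| = 7.


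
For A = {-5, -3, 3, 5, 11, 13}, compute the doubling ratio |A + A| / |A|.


|A| = 6.
Compute A + A by enumerating all 36 pairs.
A + A = {-10, -8, -6, -2, 0, 2, 6, 8, 10, 14, 16, 18, 22, 24, 26}, so |A + A| = 15.
K = |A + A| / |A| = 15/6 = 5/2 ≈ 2.5000.
Reference: AP of size 6 gives K = 11/6 ≈ 1.8333; a fully generic set of size 6 gives K ≈ 3.5000.

|A| = 6, |A + A| = 15, K = 15/6 = 5/2.


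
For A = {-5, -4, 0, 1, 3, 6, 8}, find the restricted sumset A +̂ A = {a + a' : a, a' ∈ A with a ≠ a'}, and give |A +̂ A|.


Restricted sumset: A +̂ A = {a + a' : a ∈ A, a' ∈ A, a ≠ a'}.
Equivalently, take A + A and drop any sum 2a that is achievable ONLY as a + a for a ∈ A (i.e. sums representable only with equal summands).
Enumerate pairs (a, a') with a < a' (symmetric, so each unordered pair gives one sum; this covers all a ≠ a'):
  -5 + -4 = -9
  -5 + 0 = -5
  -5 + 1 = -4
  -5 + 3 = -2
  -5 + 6 = 1
  -5 + 8 = 3
  -4 + 0 = -4
  -4 + 1 = -3
  -4 + 3 = -1
  -4 + 6 = 2
  -4 + 8 = 4
  0 + 1 = 1
  0 + 3 = 3
  0 + 6 = 6
  0 + 8 = 8
  1 + 3 = 4
  1 + 6 = 7
  1 + 8 = 9
  3 + 6 = 9
  3 + 8 = 11
  6 + 8 = 14
Collected distinct sums: {-9, -5, -4, -3, -2, -1, 1, 2, 3, 4, 6, 7, 8, 9, 11, 14}
|A +̂ A| = 16
(Reference bound: |A +̂ A| ≥ 2|A| - 3 for |A| ≥ 2, with |A| = 7 giving ≥ 11.)

|A +̂ A| = 16


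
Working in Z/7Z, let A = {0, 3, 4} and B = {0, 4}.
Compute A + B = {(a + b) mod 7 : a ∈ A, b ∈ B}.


Work in Z/7Z: reduce every sum a + b modulo 7.
Enumerate all 6 pairs:
a = 0: 0+0=0, 0+4=4
a = 3: 3+0=3, 3+4=0
a = 4: 4+0=4, 4+4=1
Distinct residues collected: {0, 1, 3, 4}
|A + B| = 4 (out of 7 total residues).

A + B = {0, 1, 3, 4}


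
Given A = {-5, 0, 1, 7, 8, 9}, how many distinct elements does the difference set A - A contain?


A - A = {a - a' : a, a' ∈ A}; |A| = 6.
Bounds: 2|A|-1 ≤ |A - A| ≤ |A|² - |A| + 1, i.e. 11 ≤ |A - A| ≤ 31.
Note: 0 ∈ A - A always (from a - a). The set is symmetric: if d ∈ A - A then -d ∈ A - A.
Enumerate nonzero differences d = a - a' with a > a' (then include -d):
Positive differences: {1, 2, 5, 6, 7, 8, 9, 12, 13, 14}
Full difference set: {0} ∪ (positive diffs) ∪ (negative diffs).
|A - A| = 1 + 2·10 = 21 (matches direct enumeration: 21).

|A - A| = 21


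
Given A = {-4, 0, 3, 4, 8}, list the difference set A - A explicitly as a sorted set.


A - A = {a - a' : a, a' ∈ A}.
Compute a - a' for each ordered pair (a, a'):
a = -4: -4--4=0, -4-0=-4, -4-3=-7, -4-4=-8, -4-8=-12
a = 0: 0--4=4, 0-0=0, 0-3=-3, 0-4=-4, 0-8=-8
a = 3: 3--4=7, 3-0=3, 3-3=0, 3-4=-1, 3-8=-5
a = 4: 4--4=8, 4-0=4, 4-3=1, 4-4=0, 4-8=-4
a = 8: 8--4=12, 8-0=8, 8-3=5, 8-4=4, 8-8=0
Collecting distinct values (and noting 0 appears from a-a):
A - A = {-12, -8, -7, -5, -4, -3, -1, 0, 1, 3, 4, 5, 7, 8, 12}
|A - A| = 15

A - A = {-12, -8, -7, -5, -4, -3, -1, 0, 1, 3, 4, 5, 7, 8, 12}


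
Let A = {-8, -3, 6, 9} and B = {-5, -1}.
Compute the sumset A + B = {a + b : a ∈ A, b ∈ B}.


A + B = {a + b : a ∈ A, b ∈ B}.
Enumerate all |A|·|B| = 4·2 = 8 pairs (a, b) and collect distinct sums.
a = -8: -8+-5=-13, -8+-1=-9
a = -3: -3+-5=-8, -3+-1=-4
a = 6: 6+-5=1, 6+-1=5
a = 9: 9+-5=4, 9+-1=8
Collecting distinct sums: A + B = {-13, -9, -8, -4, 1, 4, 5, 8}
|A + B| = 8

A + B = {-13, -9, -8, -4, 1, 4, 5, 8}


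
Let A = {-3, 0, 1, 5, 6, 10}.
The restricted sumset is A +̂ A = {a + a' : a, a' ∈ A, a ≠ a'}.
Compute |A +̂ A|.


Restricted sumset: A +̂ A = {a + a' : a ∈ A, a' ∈ A, a ≠ a'}.
Equivalently, take A + A and drop any sum 2a that is achievable ONLY as a + a for a ∈ A (i.e. sums representable only with equal summands).
Enumerate pairs (a, a') with a < a' (symmetric, so each unordered pair gives one sum; this covers all a ≠ a'):
  -3 + 0 = -3
  -3 + 1 = -2
  -3 + 5 = 2
  -3 + 6 = 3
  -3 + 10 = 7
  0 + 1 = 1
  0 + 5 = 5
  0 + 6 = 6
  0 + 10 = 10
  1 + 5 = 6
  1 + 6 = 7
  1 + 10 = 11
  5 + 6 = 11
  5 + 10 = 15
  6 + 10 = 16
Collected distinct sums: {-3, -2, 1, 2, 3, 5, 6, 7, 10, 11, 15, 16}
|A +̂ A| = 12
(Reference bound: |A +̂ A| ≥ 2|A| - 3 for |A| ≥ 2, with |A| = 6 giving ≥ 9.)

|A +̂ A| = 12


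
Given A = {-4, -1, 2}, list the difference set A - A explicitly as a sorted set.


A - A = {a - a' : a, a' ∈ A}.
Compute a - a' for each ordered pair (a, a'):
a = -4: -4--4=0, -4--1=-3, -4-2=-6
a = -1: -1--4=3, -1--1=0, -1-2=-3
a = 2: 2--4=6, 2--1=3, 2-2=0
Collecting distinct values (and noting 0 appears from a-a):
A - A = {-6, -3, 0, 3, 6}
|A - A| = 5

A - A = {-6, -3, 0, 3, 6}


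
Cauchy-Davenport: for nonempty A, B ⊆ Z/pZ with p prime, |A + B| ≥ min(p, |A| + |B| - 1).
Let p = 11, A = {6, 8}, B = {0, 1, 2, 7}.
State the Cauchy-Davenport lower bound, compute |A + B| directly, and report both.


Cauchy-Davenport: |A + B| ≥ min(p, |A| + |B| - 1) for A, B nonempty in Z/pZ.
|A| = 2, |B| = 4, p = 11.
CD lower bound = min(11, 2 + 4 - 1) = min(11, 5) = 5.
Compute A + B mod 11 directly:
a = 6: 6+0=6, 6+1=7, 6+2=8, 6+7=2
a = 8: 8+0=8, 8+1=9, 8+2=10, 8+7=4
A + B = {2, 4, 6, 7, 8, 9, 10}, so |A + B| = 7.
Verify: 7 ≥ 5? Yes ✓.

CD lower bound = 5, actual |A + B| = 7.


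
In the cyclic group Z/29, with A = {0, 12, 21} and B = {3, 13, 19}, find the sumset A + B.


Work in Z/29Z: reduce every sum a + b modulo 29.
Enumerate all 9 pairs:
a = 0: 0+3=3, 0+13=13, 0+19=19
a = 12: 12+3=15, 12+13=25, 12+19=2
a = 21: 21+3=24, 21+13=5, 21+19=11
Distinct residues collected: {2, 3, 5, 11, 13, 15, 19, 24, 25}
|A + B| = 9 (out of 29 total residues).

A + B = {2, 3, 5, 11, 13, 15, 19, 24, 25}


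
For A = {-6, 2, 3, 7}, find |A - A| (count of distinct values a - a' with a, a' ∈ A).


A - A = {a - a' : a, a' ∈ A}; |A| = 4.
Bounds: 2|A|-1 ≤ |A - A| ≤ |A|² - |A| + 1, i.e. 7 ≤ |A - A| ≤ 13.
Note: 0 ∈ A - A always (from a - a). The set is symmetric: if d ∈ A - A then -d ∈ A - A.
Enumerate nonzero differences d = a - a' with a > a' (then include -d):
Positive differences: {1, 4, 5, 8, 9, 13}
Full difference set: {0} ∪ (positive diffs) ∪ (negative diffs).
|A - A| = 1 + 2·6 = 13 (matches direct enumeration: 13).

|A - A| = 13


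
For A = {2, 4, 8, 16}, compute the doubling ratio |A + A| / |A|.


|A| = 4.
Compute A + A by enumerating all 16 pairs.
A + A = {4, 6, 8, 10, 12, 16, 18, 20, 24, 32}, so |A + A| = 10.
K = |A + A| / |A| = 10/4 = 5/2 ≈ 2.5000.
Reference: AP of size 4 gives K = 7/4 ≈ 1.7500; a fully generic set of size 4 gives K ≈ 2.5000.

|A| = 4, |A + A| = 10, K = 10/4 = 5/2.


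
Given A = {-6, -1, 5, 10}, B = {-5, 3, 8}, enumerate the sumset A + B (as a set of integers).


A + B = {a + b : a ∈ A, b ∈ B}.
Enumerate all |A|·|B| = 4·3 = 12 pairs (a, b) and collect distinct sums.
a = -6: -6+-5=-11, -6+3=-3, -6+8=2
a = -1: -1+-5=-6, -1+3=2, -1+8=7
a = 5: 5+-5=0, 5+3=8, 5+8=13
a = 10: 10+-5=5, 10+3=13, 10+8=18
Collecting distinct sums: A + B = {-11, -6, -3, 0, 2, 5, 7, 8, 13, 18}
|A + B| = 10

A + B = {-11, -6, -3, 0, 2, 5, 7, 8, 13, 18}


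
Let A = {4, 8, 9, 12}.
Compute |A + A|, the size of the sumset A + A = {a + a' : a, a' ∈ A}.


A + A = {a + a' : a, a' ∈ A}; |A| = 4.
General bounds: 2|A| - 1 ≤ |A + A| ≤ |A|(|A|+1)/2, i.e. 7 ≤ |A + A| ≤ 10.
Lower bound 2|A|-1 is attained iff A is an arithmetic progression.
Enumerate sums a + a' for a ≤ a' (symmetric, so this suffices):
a = 4: 4+4=8, 4+8=12, 4+9=13, 4+12=16
a = 8: 8+8=16, 8+9=17, 8+12=20
a = 9: 9+9=18, 9+12=21
a = 12: 12+12=24
Distinct sums: {8, 12, 13, 16, 17, 18, 20, 21, 24}
|A + A| = 9

|A + A| = 9


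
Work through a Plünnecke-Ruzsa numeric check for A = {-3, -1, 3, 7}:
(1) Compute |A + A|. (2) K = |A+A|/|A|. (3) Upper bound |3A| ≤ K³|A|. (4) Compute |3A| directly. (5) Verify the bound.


|A| = 4.
Step 1: Compute A + A by enumerating all 16 pairs.
A + A = {-6, -4, -2, 0, 2, 4, 6, 10, 14}, so |A + A| = 9.
Step 2: Doubling constant K = |A + A|/|A| = 9/4 = 9/4 ≈ 2.2500.
Step 3: Plünnecke-Ruzsa gives |3A| ≤ K³·|A| = (2.2500)³ · 4 ≈ 45.5625.
Step 4: Compute 3A = A + A + A directly by enumerating all triples (a,b,c) ∈ A³; |3A| = 14.
Step 5: Check 14 ≤ 45.5625? Yes ✓.

K = 9/4, Plünnecke-Ruzsa bound K³|A| ≈ 45.5625, |3A| = 14, inequality holds.


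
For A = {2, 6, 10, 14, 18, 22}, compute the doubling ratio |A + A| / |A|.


|A| = 6.
Compute A + A by enumerating all 36 pairs.
A + A = {4, 8, 12, 16, 20, 24, 28, 32, 36, 40, 44}, so |A + A| = 11.
K = |A + A| / |A| = 11/6 (already in lowest terms) ≈ 1.8333.
Reference: AP of size 6 gives K = 11/6 ≈ 1.8333; a fully generic set of size 6 gives K ≈ 3.5000.

|A| = 6, |A + A| = 11, K = 11/6.


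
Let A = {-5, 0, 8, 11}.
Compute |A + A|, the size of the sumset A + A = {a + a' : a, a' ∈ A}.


A + A = {a + a' : a, a' ∈ A}; |A| = 4.
General bounds: 2|A| - 1 ≤ |A + A| ≤ |A|(|A|+1)/2, i.e. 7 ≤ |A + A| ≤ 10.
Lower bound 2|A|-1 is attained iff A is an arithmetic progression.
Enumerate sums a + a' for a ≤ a' (symmetric, so this suffices):
a = -5: -5+-5=-10, -5+0=-5, -5+8=3, -5+11=6
a = 0: 0+0=0, 0+8=8, 0+11=11
a = 8: 8+8=16, 8+11=19
a = 11: 11+11=22
Distinct sums: {-10, -5, 0, 3, 6, 8, 11, 16, 19, 22}
|A + A| = 10

|A + A| = 10


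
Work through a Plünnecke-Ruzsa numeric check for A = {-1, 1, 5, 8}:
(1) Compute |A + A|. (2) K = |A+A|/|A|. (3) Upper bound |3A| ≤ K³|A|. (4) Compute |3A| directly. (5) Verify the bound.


|A| = 4.
Step 1: Compute A + A by enumerating all 16 pairs.
A + A = {-2, 0, 2, 4, 6, 7, 9, 10, 13, 16}, so |A + A| = 10.
Step 2: Doubling constant K = |A + A|/|A| = 10/4 = 10/4 ≈ 2.5000.
Step 3: Plünnecke-Ruzsa gives |3A| ≤ K³·|A| = (2.5000)³ · 4 ≈ 62.5000.
Step 4: Compute 3A = A + A + A directly by enumerating all triples (a,b,c) ∈ A³; |3A| = 18.
Step 5: Check 18 ≤ 62.5000? Yes ✓.

K = 10/4, Plünnecke-Ruzsa bound K³|A| ≈ 62.5000, |3A| = 18, inequality holds.


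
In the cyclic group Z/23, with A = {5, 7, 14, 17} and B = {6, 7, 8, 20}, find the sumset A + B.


Work in Z/23Z: reduce every sum a + b modulo 23.
Enumerate all 16 pairs:
a = 5: 5+6=11, 5+7=12, 5+8=13, 5+20=2
a = 7: 7+6=13, 7+7=14, 7+8=15, 7+20=4
a = 14: 14+6=20, 14+7=21, 14+8=22, 14+20=11
a = 17: 17+6=0, 17+7=1, 17+8=2, 17+20=14
Distinct residues collected: {0, 1, 2, 4, 11, 12, 13, 14, 15, 20, 21, 22}
|A + B| = 12 (out of 23 total residues).

A + B = {0, 1, 2, 4, 11, 12, 13, 14, 15, 20, 21, 22}


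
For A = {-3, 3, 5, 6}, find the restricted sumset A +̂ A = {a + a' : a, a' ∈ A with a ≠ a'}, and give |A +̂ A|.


Restricted sumset: A +̂ A = {a + a' : a ∈ A, a' ∈ A, a ≠ a'}.
Equivalently, take A + A and drop any sum 2a that is achievable ONLY as a + a for a ∈ A (i.e. sums representable only with equal summands).
Enumerate pairs (a, a') with a < a' (symmetric, so each unordered pair gives one sum; this covers all a ≠ a'):
  -3 + 3 = 0
  -3 + 5 = 2
  -3 + 6 = 3
  3 + 5 = 8
  3 + 6 = 9
  5 + 6 = 11
Collected distinct sums: {0, 2, 3, 8, 9, 11}
|A +̂ A| = 6
(Reference bound: |A +̂ A| ≥ 2|A| - 3 for |A| ≥ 2, with |A| = 4 giving ≥ 5.)

|A +̂ A| = 6


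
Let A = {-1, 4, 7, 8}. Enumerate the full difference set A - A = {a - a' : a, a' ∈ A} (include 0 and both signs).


A - A = {a - a' : a, a' ∈ A}.
Compute a - a' for each ordered pair (a, a'):
a = -1: -1--1=0, -1-4=-5, -1-7=-8, -1-8=-9
a = 4: 4--1=5, 4-4=0, 4-7=-3, 4-8=-4
a = 7: 7--1=8, 7-4=3, 7-7=0, 7-8=-1
a = 8: 8--1=9, 8-4=4, 8-7=1, 8-8=0
Collecting distinct values (and noting 0 appears from a-a):
A - A = {-9, -8, -5, -4, -3, -1, 0, 1, 3, 4, 5, 8, 9}
|A - A| = 13

A - A = {-9, -8, -5, -4, -3, -1, 0, 1, 3, 4, 5, 8, 9}


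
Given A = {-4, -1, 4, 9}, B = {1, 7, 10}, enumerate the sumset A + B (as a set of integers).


A + B = {a + b : a ∈ A, b ∈ B}.
Enumerate all |A|·|B| = 4·3 = 12 pairs (a, b) and collect distinct sums.
a = -4: -4+1=-3, -4+7=3, -4+10=6
a = -1: -1+1=0, -1+7=6, -1+10=9
a = 4: 4+1=5, 4+7=11, 4+10=14
a = 9: 9+1=10, 9+7=16, 9+10=19
Collecting distinct sums: A + B = {-3, 0, 3, 5, 6, 9, 10, 11, 14, 16, 19}
|A + B| = 11

A + B = {-3, 0, 3, 5, 6, 9, 10, 11, 14, 16, 19}


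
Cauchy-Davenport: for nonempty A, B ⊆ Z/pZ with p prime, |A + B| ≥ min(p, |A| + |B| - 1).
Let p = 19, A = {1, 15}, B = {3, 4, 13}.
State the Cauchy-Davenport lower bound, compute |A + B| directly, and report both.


Cauchy-Davenport: |A + B| ≥ min(p, |A| + |B| - 1) for A, B nonempty in Z/pZ.
|A| = 2, |B| = 3, p = 19.
CD lower bound = min(19, 2 + 3 - 1) = min(19, 4) = 4.
Compute A + B mod 19 directly:
a = 1: 1+3=4, 1+4=5, 1+13=14
a = 15: 15+3=18, 15+4=0, 15+13=9
A + B = {0, 4, 5, 9, 14, 18}, so |A + B| = 6.
Verify: 6 ≥ 4? Yes ✓.

CD lower bound = 4, actual |A + B| = 6.


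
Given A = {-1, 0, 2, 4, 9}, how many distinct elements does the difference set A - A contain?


A - A = {a - a' : a, a' ∈ A}; |A| = 5.
Bounds: 2|A|-1 ≤ |A - A| ≤ |A|² - |A| + 1, i.e. 9 ≤ |A - A| ≤ 21.
Note: 0 ∈ A - A always (from a - a). The set is symmetric: if d ∈ A - A then -d ∈ A - A.
Enumerate nonzero differences d = a - a' with a > a' (then include -d):
Positive differences: {1, 2, 3, 4, 5, 7, 9, 10}
Full difference set: {0} ∪ (positive diffs) ∪ (negative diffs).
|A - A| = 1 + 2·8 = 17 (matches direct enumeration: 17).

|A - A| = 17


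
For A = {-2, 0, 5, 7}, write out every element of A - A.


A - A = {a - a' : a, a' ∈ A}.
Compute a - a' for each ordered pair (a, a'):
a = -2: -2--2=0, -2-0=-2, -2-5=-7, -2-7=-9
a = 0: 0--2=2, 0-0=0, 0-5=-5, 0-7=-7
a = 5: 5--2=7, 5-0=5, 5-5=0, 5-7=-2
a = 7: 7--2=9, 7-0=7, 7-5=2, 7-7=0
Collecting distinct values (and noting 0 appears from a-a):
A - A = {-9, -7, -5, -2, 0, 2, 5, 7, 9}
|A - A| = 9

A - A = {-9, -7, -5, -2, 0, 2, 5, 7, 9}


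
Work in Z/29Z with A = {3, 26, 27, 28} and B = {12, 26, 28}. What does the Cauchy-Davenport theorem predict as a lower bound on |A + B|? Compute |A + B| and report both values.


Cauchy-Davenport: |A + B| ≥ min(p, |A| + |B| - 1) for A, B nonempty in Z/pZ.
|A| = 4, |B| = 3, p = 29.
CD lower bound = min(29, 4 + 3 - 1) = min(29, 6) = 6.
Compute A + B mod 29 directly:
a = 3: 3+12=15, 3+26=0, 3+28=2
a = 26: 26+12=9, 26+26=23, 26+28=25
a = 27: 27+12=10, 27+26=24, 27+28=26
a = 28: 28+12=11, 28+26=25, 28+28=27
A + B = {0, 2, 9, 10, 11, 15, 23, 24, 25, 26, 27}, so |A + B| = 11.
Verify: 11 ≥ 6? Yes ✓.

CD lower bound = 6, actual |A + B| = 11.


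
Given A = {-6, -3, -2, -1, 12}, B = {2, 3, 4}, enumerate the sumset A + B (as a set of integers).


A + B = {a + b : a ∈ A, b ∈ B}.
Enumerate all |A|·|B| = 5·3 = 15 pairs (a, b) and collect distinct sums.
a = -6: -6+2=-4, -6+3=-3, -6+4=-2
a = -3: -3+2=-1, -3+3=0, -3+4=1
a = -2: -2+2=0, -2+3=1, -2+4=2
a = -1: -1+2=1, -1+3=2, -1+4=3
a = 12: 12+2=14, 12+3=15, 12+4=16
Collecting distinct sums: A + B = {-4, -3, -2, -1, 0, 1, 2, 3, 14, 15, 16}
|A + B| = 11

A + B = {-4, -3, -2, -1, 0, 1, 2, 3, 14, 15, 16}


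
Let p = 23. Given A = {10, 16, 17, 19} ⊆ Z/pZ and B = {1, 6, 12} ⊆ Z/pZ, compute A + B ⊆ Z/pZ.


Work in Z/23Z: reduce every sum a + b modulo 23.
Enumerate all 12 pairs:
a = 10: 10+1=11, 10+6=16, 10+12=22
a = 16: 16+1=17, 16+6=22, 16+12=5
a = 17: 17+1=18, 17+6=0, 17+12=6
a = 19: 19+1=20, 19+6=2, 19+12=8
Distinct residues collected: {0, 2, 5, 6, 8, 11, 16, 17, 18, 20, 22}
|A + B| = 11 (out of 23 total residues).

A + B = {0, 2, 5, 6, 8, 11, 16, 17, 18, 20, 22}


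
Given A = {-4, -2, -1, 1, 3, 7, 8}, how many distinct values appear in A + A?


A + A = {a + a' : a, a' ∈ A}; |A| = 7.
General bounds: 2|A| - 1 ≤ |A + A| ≤ |A|(|A|+1)/2, i.e. 13 ≤ |A + A| ≤ 28.
Lower bound 2|A|-1 is attained iff A is an arithmetic progression.
Enumerate sums a + a' for a ≤ a' (symmetric, so this suffices):
a = -4: -4+-4=-8, -4+-2=-6, -4+-1=-5, -4+1=-3, -4+3=-1, -4+7=3, -4+8=4
a = -2: -2+-2=-4, -2+-1=-3, -2+1=-1, -2+3=1, -2+7=5, -2+8=6
a = -1: -1+-1=-2, -1+1=0, -1+3=2, -1+7=6, -1+8=7
a = 1: 1+1=2, 1+3=4, 1+7=8, 1+8=9
a = 3: 3+3=6, 3+7=10, 3+8=11
a = 7: 7+7=14, 7+8=15
a = 8: 8+8=16
Distinct sums: {-8, -6, -5, -4, -3, -2, -1, 0, 1, 2, 3, 4, 5, 6, 7, 8, 9, 10, 11, 14, 15, 16}
|A + A| = 22

|A + A| = 22


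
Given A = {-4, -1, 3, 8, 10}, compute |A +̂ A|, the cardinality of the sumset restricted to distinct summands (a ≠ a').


Restricted sumset: A +̂ A = {a + a' : a ∈ A, a' ∈ A, a ≠ a'}.
Equivalently, take A + A and drop any sum 2a that is achievable ONLY as a + a for a ∈ A (i.e. sums representable only with equal summands).
Enumerate pairs (a, a') with a < a' (symmetric, so each unordered pair gives one sum; this covers all a ≠ a'):
  -4 + -1 = -5
  -4 + 3 = -1
  -4 + 8 = 4
  -4 + 10 = 6
  -1 + 3 = 2
  -1 + 8 = 7
  -1 + 10 = 9
  3 + 8 = 11
  3 + 10 = 13
  8 + 10 = 18
Collected distinct sums: {-5, -1, 2, 4, 6, 7, 9, 11, 13, 18}
|A +̂ A| = 10
(Reference bound: |A +̂ A| ≥ 2|A| - 3 for |A| ≥ 2, with |A| = 5 giving ≥ 7.)

|A +̂ A| = 10


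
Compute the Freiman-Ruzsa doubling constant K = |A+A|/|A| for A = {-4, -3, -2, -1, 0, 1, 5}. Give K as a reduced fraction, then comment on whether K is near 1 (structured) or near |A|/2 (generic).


|A| = 7.
Compute A + A by enumerating all 49 pairs.
A + A = {-8, -7, -6, -5, -4, -3, -2, -1, 0, 1, 2, 3, 4, 5, 6, 10}, so |A + A| = 16.
K = |A + A| / |A| = 16/7 (already in lowest terms) ≈ 2.2857.
Reference: AP of size 7 gives K = 13/7 ≈ 1.8571; a fully generic set of size 7 gives K ≈ 4.0000.

|A| = 7, |A + A| = 16, K = 16/7.


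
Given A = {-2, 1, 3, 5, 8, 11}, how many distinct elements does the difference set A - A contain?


A - A = {a - a' : a, a' ∈ A}; |A| = 6.
Bounds: 2|A|-1 ≤ |A - A| ≤ |A|² - |A| + 1, i.e. 11 ≤ |A - A| ≤ 31.
Note: 0 ∈ A - A always (from a - a). The set is symmetric: if d ∈ A - A then -d ∈ A - A.
Enumerate nonzero differences d = a - a' with a > a' (then include -d):
Positive differences: {2, 3, 4, 5, 6, 7, 8, 10, 13}
Full difference set: {0} ∪ (positive diffs) ∪ (negative diffs).
|A - A| = 1 + 2·9 = 19 (matches direct enumeration: 19).

|A - A| = 19


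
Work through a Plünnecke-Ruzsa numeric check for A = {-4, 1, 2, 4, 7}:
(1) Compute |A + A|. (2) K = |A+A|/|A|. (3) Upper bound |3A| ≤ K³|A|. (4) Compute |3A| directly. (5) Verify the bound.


|A| = 5.
Step 1: Compute A + A by enumerating all 25 pairs.
A + A = {-8, -3, -2, 0, 2, 3, 4, 5, 6, 8, 9, 11, 14}, so |A + A| = 13.
Step 2: Doubling constant K = |A + A|/|A| = 13/5 = 13/5 ≈ 2.6000.
Step 3: Plünnecke-Ruzsa gives |3A| ≤ K³·|A| = (2.6000)³ · 5 ≈ 87.8800.
Step 4: Compute 3A = A + A + A directly by enumerating all triples (a,b,c) ∈ A³; |3A| = 24.
Step 5: Check 24 ≤ 87.8800? Yes ✓.

K = 13/5, Plünnecke-Ruzsa bound K³|A| ≈ 87.8800, |3A| = 24, inequality holds.


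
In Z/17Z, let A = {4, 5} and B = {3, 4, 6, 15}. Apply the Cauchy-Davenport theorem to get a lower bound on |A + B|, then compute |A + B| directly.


Cauchy-Davenport: |A + B| ≥ min(p, |A| + |B| - 1) for A, B nonempty in Z/pZ.
|A| = 2, |B| = 4, p = 17.
CD lower bound = min(17, 2 + 4 - 1) = min(17, 5) = 5.
Compute A + B mod 17 directly:
a = 4: 4+3=7, 4+4=8, 4+6=10, 4+15=2
a = 5: 5+3=8, 5+4=9, 5+6=11, 5+15=3
A + B = {2, 3, 7, 8, 9, 10, 11}, so |A + B| = 7.
Verify: 7 ≥ 5? Yes ✓.

CD lower bound = 5, actual |A + B| = 7.


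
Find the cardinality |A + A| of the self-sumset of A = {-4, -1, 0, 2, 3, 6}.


A + A = {a + a' : a, a' ∈ A}; |A| = 6.
General bounds: 2|A| - 1 ≤ |A + A| ≤ |A|(|A|+1)/2, i.e. 11 ≤ |A + A| ≤ 21.
Lower bound 2|A|-1 is attained iff A is an arithmetic progression.
Enumerate sums a + a' for a ≤ a' (symmetric, so this suffices):
a = -4: -4+-4=-8, -4+-1=-5, -4+0=-4, -4+2=-2, -4+3=-1, -4+6=2
a = -1: -1+-1=-2, -1+0=-1, -1+2=1, -1+3=2, -1+6=5
a = 0: 0+0=0, 0+2=2, 0+3=3, 0+6=6
a = 2: 2+2=4, 2+3=5, 2+6=8
a = 3: 3+3=6, 3+6=9
a = 6: 6+6=12
Distinct sums: {-8, -5, -4, -2, -1, 0, 1, 2, 3, 4, 5, 6, 8, 9, 12}
|A + A| = 15

|A + A| = 15


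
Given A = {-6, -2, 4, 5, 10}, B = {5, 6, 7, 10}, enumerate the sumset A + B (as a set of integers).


A + B = {a + b : a ∈ A, b ∈ B}.
Enumerate all |A|·|B| = 5·4 = 20 pairs (a, b) and collect distinct sums.
a = -6: -6+5=-1, -6+6=0, -6+7=1, -6+10=4
a = -2: -2+5=3, -2+6=4, -2+7=5, -2+10=8
a = 4: 4+5=9, 4+6=10, 4+7=11, 4+10=14
a = 5: 5+5=10, 5+6=11, 5+7=12, 5+10=15
a = 10: 10+5=15, 10+6=16, 10+7=17, 10+10=20
Collecting distinct sums: A + B = {-1, 0, 1, 3, 4, 5, 8, 9, 10, 11, 12, 14, 15, 16, 17, 20}
|A + B| = 16

A + B = {-1, 0, 1, 3, 4, 5, 8, 9, 10, 11, 12, 14, 15, 16, 17, 20}


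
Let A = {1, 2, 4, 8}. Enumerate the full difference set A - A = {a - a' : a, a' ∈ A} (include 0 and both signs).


A - A = {a - a' : a, a' ∈ A}.
Compute a - a' for each ordered pair (a, a'):
a = 1: 1-1=0, 1-2=-1, 1-4=-3, 1-8=-7
a = 2: 2-1=1, 2-2=0, 2-4=-2, 2-8=-6
a = 4: 4-1=3, 4-2=2, 4-4=0, 4-8=-4
a = 8: 8-1=7, 8-2=6, 8-4=4, 8-8=0
Collecting distinct values (and noting 0 appears from a-a):
A - A = {-7, -6, -4, -3, -2, -1, 0, 1, 2, 3, 4, 6, 7}
|A - A| = 13

A - A = {-7, -6, -4, -3, -2, -1, 0, 1, 2, 3, 4, 6, 7}


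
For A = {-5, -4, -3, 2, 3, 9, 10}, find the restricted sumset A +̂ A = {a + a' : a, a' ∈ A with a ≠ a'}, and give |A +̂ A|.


Restricted sumset: A +̂ A = {a + a' : a ∈ A, a' ∈ A, a ≠ a'}.
Equivalently, take A + A and drop any sum 2a that is achievable ONLY as a + a for a ∈ A (i.e. sums representable only with equal summands).
Enumerate pairs (a, a') with a < a' (symmetric, so each unordered pair gives one sum; this covers all a ≠ a'):
  -5 + -4 = -9
  -5 + -3 = -8
  -5 + 2 = -3
  -5 + 3 = -2
  -5 + 9 = 4
  -5 + 10 = 5
  -4 + -3 = -7
  -4 + 2 = -2
  -4 + 3 = -1
  -4 + 9 = 5
  -4 + 10 = 6
  -3 + 2 = -1
  -3 + 3 = 0
  -3 + 9 = 6
  -3 + 10 = 7
  2 + 3 = 5
  2 + 9 = 11
  2 + 10 = 12
  3 + 9 = 12
  3 + 10 = 13
  9 + 10 = 19
Collected distinct sums: {-9, -8, -7, -3, -2, -1, 0, 4, 5, 6, 7, 11, 12, 13, 19}
|A +̂ A| = 15
(Reference bound: |A +̂ A| ≥ 2|A| - 3 for |A| ≥ 2, with |A| = 7 giving ≥ 11.)

|A +̂ A| = 15


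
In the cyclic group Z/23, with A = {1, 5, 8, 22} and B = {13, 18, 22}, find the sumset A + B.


Work in Z/23Z: reduce every sum a + b modulo 23.
Enumerate all 12 pairs:
a = 1: 1+13=14, 1+18=19, 1+22=0
a = 5: 5+13=18, 5+18=0, 5+22=4
a = 8: 8+13=21, 8+18=3, 8+22=7
a = 22: 22+13=12, 22+18=17, 22+22=21
Distinct residues collected: {0, 3, 4, 7, 12, 14, 17, 18, 19, 21}
|A + B| = 10 (out of 23 total residues).

A + B = {0, 3, 4, 7, 12, 14, 17, 18, 19, 21}


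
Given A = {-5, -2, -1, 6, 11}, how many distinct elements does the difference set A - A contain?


A - A = {a - a' : a, a' ∈ A}; |A| = 5.
Bounds: 2|A|-1 ≤ |A - A| ≤ |A|² - |A| + 1, i.e. 9 ≤ |A - A| ≤ 21.
Note: 0 ∈ A - A always (from a - a). The set is symmetric: if d ∈ A - A then -d ∈ A - A.
Enumerate nonzero differences d = a - a' with a > a' (then include -d):
Positive differences: {1, 3, 4, 5, 7, 8, 11, 12, 13, 16}
Full difference set: {0} ∪ (positive diffs) ∪ (negative diffs).
|A - A| = 1 + 2·10 = 21 (matches direct enumeration: 21).

|A - A| = 21


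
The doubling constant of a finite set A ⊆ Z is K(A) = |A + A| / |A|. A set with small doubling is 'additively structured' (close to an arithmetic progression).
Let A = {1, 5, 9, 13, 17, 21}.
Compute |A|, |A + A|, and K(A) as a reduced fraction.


|A| = 6.
Compute A + A by enumerating all 36 pairs.
A + A = {2, 6, 10, 14, 18, 22, 26, 30, 34, 38, 42}, so |A + A| = 11.
K = |A + A| / |A| = 11/6 (already in lowest terms) ≈ 1.8333.
Reference: AP of size 6 gives K = 11/6 ≈ 1.8333; a fully generic set of size 6 gives K ≈ 3.5000.

|A| = 6, |A + A| = 11, K = 11/6.


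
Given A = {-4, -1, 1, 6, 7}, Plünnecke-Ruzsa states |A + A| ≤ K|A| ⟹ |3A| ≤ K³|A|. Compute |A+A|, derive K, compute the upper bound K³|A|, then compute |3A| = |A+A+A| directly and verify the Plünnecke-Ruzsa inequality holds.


|A| = 5.
Step 1: Compute A + A by enumerating all 25 pairs.
A + A = {-8, -5, -3, -2, 0, 2, 3, 5, 6, 7, 8, 12, 13, 14}, so |A + A| = 14.
Step 2: Doubling constant K = |A + A|/|A| = 14/5 = 14/5 ≈ 2.8000.
Step 3: Plünnecke-Ruzsa gives |3A| ≤ K³·|A| = (2.8000)³ · 5 ≈ 109.7600.
Step 4: Compute 3A = A + A + A directly by enumerating all triples (a,b,c) ∈ A³; |3A| = 27.
Step 5: Check 27 ≤ 109.7600? Yes ✓.

K = 14/5, Plünnecke-Ruzsa bound K³|A| ≈ 109.7600, |3A| = 27, inequality holds.


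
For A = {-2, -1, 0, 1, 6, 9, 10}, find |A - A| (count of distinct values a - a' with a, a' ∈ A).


A - A = {a - a' : a, a' ∈ A}; |A| = 7.
Bounds: 2|A|-1 ≤ |A - A| ≤ |A|² - |A| + 1, i.e. 13 ≤ |A - A| ≤ 43.
Note: 0 ∈ A - A always (from a - a). The set is symmetric: if d ∈ A - A then -d ∈ A - A.
Enumerate nonzero differences d = a - a' with a > a' (then include -d):
Positive differences: {1, 2, 3, 4, 5, 6, 7, 8, 9, 10, 11, 12}
Full difference set: {0} ∪ (positive diffs) ∪ (negative diffs).
|A - A| = 1 + 2·12 = 25 (matches direct enumeration: 25).

|A - A| = 25


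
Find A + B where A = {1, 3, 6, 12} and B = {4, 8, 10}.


A + B = {a + b : a ∈ A, b ∈ B}.
Enumerate all |A|·|B| = 4·3 = 12 pairs (a, b) and collect distinct sums.
a = 1: 1+4=5, 1+8=9, 1+10=11
a = 3: 3+4=7, 3+8=11, 3+10=13
a = 6: 6+4=10, 6+8=14, 6+10=16
a = 12: 12+4=16, 12+8=20, 12+10=22
Collecting distinct sums: A + B = {5, 7, 9, 10, 11, 13, 14, 16, 20, 22}
|A + B| = 10

A + B = {5, 7, 9, 10, 11, 13, 14, 16, 20, 22}


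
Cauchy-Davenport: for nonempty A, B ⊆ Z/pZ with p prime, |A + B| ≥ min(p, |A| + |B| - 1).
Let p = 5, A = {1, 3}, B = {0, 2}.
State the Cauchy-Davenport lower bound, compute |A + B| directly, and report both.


Cauchy-Davenport: |A + B| ≥ min(p, |A| + |B| - 1) for A, B nonempty in Z/pZ.
|A| = 2, |B| = 2, p = 5.
CD lower bound = min(5, 2 + 2 - 1) = min(5, 3) = 3.
Compute A + B mod 5 directly:
a = 1: 1+0=1, 1+2=3
a = 3: 3+0=3, 3+2=0
A + B = {0, 1, 3}, so |A + B| = 3.
Verify: 3 ≥ 3? Yes ✓.

CD lower bound = 3, actual |A + B| = 3.


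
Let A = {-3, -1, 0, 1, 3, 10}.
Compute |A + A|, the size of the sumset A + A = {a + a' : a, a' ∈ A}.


A + A = {a + a' : a, a' ∈ A}; |A| = 6.
General bounds: 2|A| - 1 ≤ |A + A| ≤ |A|(|A|+1)/2, i.e. 11 ≤ |A + A| ≤ 21.
Lower bound 2|A|-1 is attained iff A is an arithmetic progression.
Enumerate sums a + a' for a ≤ a' (symmetric, so this suffices):
a = -3: -3+-3=-6, -3+-1=-4, -3+0=-3, -3+1=-2, -3+3=0, -3+10=7
a = -1: -1+-1=-2, -1+0=-1, -1+1=0, -1+3=2, -1+10=9
a = 0: 0+0=0, 0+1=1, 0+3=3, 0+10=10
a = 1: 1+1=2, 1+3=4, 1+10=11
a = 3: 3+3=6, 3+10=13
a = 10: 10+10=20
Distinct sums: {-6, -4, -3, -2, -1, 0, 1, 2, 3, 4, 6, 7, 9, 10, 11, 13, 20}
|A + A| = 17

|A + A| = 17


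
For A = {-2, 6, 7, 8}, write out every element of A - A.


A - A = {a - a' : a, a' ∈ A}.
Compute a - a' for each ordered pair (a, a'):
a = -2: -2--2=0, -2-6=-8, -2-7=-9, -2-8=-10
a = 6: 6--2=8, 6-6=0, 6-7=-1, 6-8=-2
a = 7: 7--2=9, 7-6=1, 7-7=0, 7-8=-1
a = 8: 8--2=10, 8-6=2, 8-7=1, 8-8=0
Collecting distinct values (and noting 0 appears from a-a):
A - A = {-10, -9, -8, -2, -1, 0, 1, 2, 8, 9, 10}
|A - A| = 11

A - A = {-10, -9, -8, -2, -1, 0, 1, 2, 8, 9, 10}


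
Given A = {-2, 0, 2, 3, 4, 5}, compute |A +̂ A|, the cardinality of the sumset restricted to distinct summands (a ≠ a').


Restricted sumset: A +̂ A = {a + a' : a ∈ A, a' ∈ A, a ≠ a'}.
Equivalently, take A + A and drop any sum 2a that is achievable ONLY as a + a for a ∈ A (i.e. sums representable only with equal summands).
Enumerate pairs (a, a') with a < a' (symmetric, so each unordered pair gives one sum; this covers all a ≠ a'):
  -2 + 0 = -2
  -2 + 2 = 0
  -2 + 3 = 1
  -2 + 4 = 2
  -2 + 5 = 3
  0 + 2 = 2
  0 + 3 = 3
  0 + 4 = 4
  0 + 5 = 5
  2 + 3 = 5
  2 + 4 = 6
  2 + 5 = 7
  3 + 4 = 7
  3 + 5 = 8
  4 + 5 = 9
Collected distinct sums: {-2, 0, 1, 2, 3, 4, 5, 6, 7, 8, 9}
|A +̂ A| = 11
(Reference bound: |A +̂ A| ≥ 2|A| - 3 for |A| ≥ 2, with |A| = 6 giving ≥ 9.)

|A +̂ A| = 11


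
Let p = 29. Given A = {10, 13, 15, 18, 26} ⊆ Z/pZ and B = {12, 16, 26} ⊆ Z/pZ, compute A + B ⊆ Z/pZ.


Work in Z/29Z: reduce every sum a + b modulo 29.
Enumerate all 15 pairs:
a = 10: 10+12=22, 10+16=26, 10+26=7
a = 13: 13+12=25, 13+16=0, 13+26=10
a = 15: 15+12=27, 15+16=2, 15+26=12
a = 18: 18+12=1, 18+16=5, 18+26=15
a = 26: 26+12=9, 26+16=13, 26+26=23
Distinct residues collected: {0, 1, 2, 5, 7, 9, 10, 12, 13, 15, 22, 23, 25, 26, 27}
|A + B| = 15 (out of 29 total residues).

A + B = {0, 1, 2, 5, 7, 9, 10, 12, 13, 15, 22, 23, 25, 26, 27}


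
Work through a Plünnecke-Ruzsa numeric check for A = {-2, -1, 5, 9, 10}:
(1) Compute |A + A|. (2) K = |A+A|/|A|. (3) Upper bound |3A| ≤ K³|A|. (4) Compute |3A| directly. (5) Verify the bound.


|A| = 5.
Step 1: Compute A + A by enumerating all 25 pairs.
A + A = {-4, -3, -2, 3, 4, 7, 8, 9, 10, 14, 15, 18, 19, 20}, so |A + A| = 14.
Step 2: Doubling constant K = |A + A|/|A| = 14/5 = 14/5 ≈ 2.8000.
Step 3: Plünnecke-Ruzsa gives |3A| ≤ K³·|A| = (2.8000)³ · 5 ≈ 109.7600.
Step 4: Compute 3A = A + A + A directly by enumerating all triples (a,b,c) ∈ A³; |3A| = 28.
Step 5: Check 28 ≤ 109.7600? Yes ✓.

K = 14/5, Plünnecke-Ruzsa bound K³|A| ≈ 109.7600, |3A| = 28, inequality holds.
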